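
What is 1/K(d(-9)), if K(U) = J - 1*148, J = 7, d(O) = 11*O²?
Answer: -1/141 ≈ -0.0070922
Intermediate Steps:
K(U) = -141 (K(U) = 7 - 1*148 = 7 - 148 = -141)
1/K(d(-9)) = 1/(-141) = -1/141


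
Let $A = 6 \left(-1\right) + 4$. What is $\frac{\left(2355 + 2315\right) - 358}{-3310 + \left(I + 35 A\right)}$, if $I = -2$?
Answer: $- \frac{2156}{1691} \approx -1.275$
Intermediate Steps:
$A = -2$ ($A = -6 + 4 = -2$)
$\frac{\left(2355 + 2315\right) - 358}{-3310 + \left(I + 35 A\right)} = \frac{\left(2355 + 2315\right) - 358}{-3310 + \left(-2 + 35 \left(-2\right)\right)} = \frac{4670 - 358}{-3310 - 72} = \frac{4312}{-3310 - 72} = \frac{4312}{-3382} = 4312 \left(- \frac{1}{3382}\right) = - \frac{2156}{1691}$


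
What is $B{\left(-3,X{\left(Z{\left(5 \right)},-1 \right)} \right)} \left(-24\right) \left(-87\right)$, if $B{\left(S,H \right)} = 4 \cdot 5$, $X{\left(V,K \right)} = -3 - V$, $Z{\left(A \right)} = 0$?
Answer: $41760$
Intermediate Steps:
$B{\left(S,H \right)} = 20$
$B{\left(-3,X{\left(Z{\left(5 \right)},-1 \right)} \right)} \left(-24\right) \left(-87\right) = 20 \left(-24\right) \left(-87\right) = \left(-480\right) \left(-87\right) = 41760$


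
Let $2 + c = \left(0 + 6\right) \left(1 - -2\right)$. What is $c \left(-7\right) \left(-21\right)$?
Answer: $2352$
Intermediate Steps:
$c = 16$ ($c = -2 + \left(0 + 6\right) \left(1 - -2\right) = -2 + 6 \left(1 + 2\right) = -2 + 6 \cdot 3 = -2 + 18 = 16$)
$c \left(-7\right) \left(-21\right) = 16 \left(-7\right) \left(-21\right) = \left(-112\right) \left(-21\right) = 2352$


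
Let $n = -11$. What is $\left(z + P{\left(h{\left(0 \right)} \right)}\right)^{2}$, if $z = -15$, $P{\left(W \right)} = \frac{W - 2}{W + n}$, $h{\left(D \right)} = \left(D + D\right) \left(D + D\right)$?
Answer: $\frac{26569}{121} \approx 219.58$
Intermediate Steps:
$h{\left(D \right)} = 4 D^{2}$ ($h{\left(D \right)} = 2 D 2 D = 4 D^{2}$)
$P{\left(W \right)} = \frac{-2 + W}{-11 + W}$ ($P{\left(W \right)} = \frac{W - 2}{W - 11} = \frac{-2 + W}{-11 + W}$)
$\left(z + P{\left(h{\left(0 \right)} \right)}\right)^{2} = \left(-15 + \frac{-2 + 4 \cdot 0^{2}}{-11 + 4 \cdot 0^{2}}\right)^{2} = \left(-15 + \frac{-2 + 4 \cdot 0}{-11 + 4 \cdot 0}\right)^{2} = \left(-15 + \frac{-2 + 0}{-11 + 0}\right)^{2} = \left(-15 + \frac{1}{-11} \left(-2\right)\right)^{2} = \left(-15 - - \frac{2}{11}\right)^{2} = \left(-15 + \frac{2}{11}\right)^{2} = \left(- \frac{163}{11}\right)^{2} = \frac{26569}{121}$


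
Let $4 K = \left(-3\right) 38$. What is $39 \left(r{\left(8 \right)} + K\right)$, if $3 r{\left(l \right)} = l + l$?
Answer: $- \frac{1807}{2} \approx -903.5$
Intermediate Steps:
$r{\left(l \right)} = \frac{2 l}{3}$ ($r{\left(l \right)} = \frac{l + l}{3} = \frac{2 l}{3}$)
$K = - \frac{57}{2}$ ($K = \frac{\left(-3\right) 38}{4} = \frac{1}{4} \left(-114\right) = - \frac{57}{2} \approx -28.5$)
$39 \left(r{\left(8 \right)} + K\right) = 39 \left(\frac{2}{3} \cdot 8 - \frac{57}{2}\right) = 39 \left(\frac{16}{3} - \frac{57}{2}\right) = 39 \left(- \frac{139}{6}\right) = - \frac{1807}{2}$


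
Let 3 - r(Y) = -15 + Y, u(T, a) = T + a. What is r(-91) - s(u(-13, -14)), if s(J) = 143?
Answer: -34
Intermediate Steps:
r(Y) = 18 - Y (r(Y) = 3 - (-15 + Y) = 3 + (15 - Y) = 18 - Y)
r(-91) - s(u(-13, -14)) = (18 - 1*(-91)) - 1*143 = (18 + 91) - 143 = 109 - 143 = -34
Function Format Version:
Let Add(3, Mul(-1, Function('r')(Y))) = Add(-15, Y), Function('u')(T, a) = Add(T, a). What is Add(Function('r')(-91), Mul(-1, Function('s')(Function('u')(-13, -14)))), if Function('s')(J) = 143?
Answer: -34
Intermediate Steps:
Function('r')(Y) = Add(18, Mul(-1, Y)) (Function('r')(Y) = Add(3, Mul(-1, Add(-15, Y))) = Add(3, Add(15, Mul(-1, Y))) = Add(18, Mul(-1, Y)))
Add(Function('r')(-91), Mul(-1, Function('s')(Function('u')(-13, -14)))) = Add(Add(18, Mul(-1, -91)), Mul(-1, 143)) = Add(Add(18, 91), -143) = Add(109, -143) = -34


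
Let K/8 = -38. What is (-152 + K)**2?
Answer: 207936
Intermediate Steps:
K = -304 (K = 8*(-38) = -304)
(-152 + K)**2 = (-152 - 304)**2 = (-456)**2 = 207936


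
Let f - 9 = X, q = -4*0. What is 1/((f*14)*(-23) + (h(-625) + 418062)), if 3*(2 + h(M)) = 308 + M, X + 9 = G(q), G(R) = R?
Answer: 3/1253863 ≈ 2.3926e-6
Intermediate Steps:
q = 0
X = -9 (X = -9 + 0 = -9)
h(M) = 302/3 + M/3 (h(M) = -2 + (308 + M)/3 = -2 + (308/3 + M/3) = 302/3 + M/3)
f = 0 (f = 9 - 9 = 0)
1/((f*14)*(-23) + (h(-625) + 418062)) = 1/((0*14)*(-23) + ((302/3 + (⅓)*(-625)) + 418062)) = 1/(0*(-23) + ((302/3 - 625/3) + 418062)) = 1/(0 + (-323/3 + 418062)) = 1/(0 + 1253863/3) = 1/(1253863/3) = 3/1253863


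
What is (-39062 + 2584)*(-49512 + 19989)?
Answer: 1076939994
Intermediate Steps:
(-39062 + 2584)*(-49512 + 19989) = -36478*(-29523) = 1076939994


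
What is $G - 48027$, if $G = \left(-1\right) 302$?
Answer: $-48329$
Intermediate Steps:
$G = -302$
$G - 48027 = -302 - 48027 = -48329$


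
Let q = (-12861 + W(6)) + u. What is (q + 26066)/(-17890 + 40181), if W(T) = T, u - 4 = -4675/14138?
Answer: 186828995/315150158 ≈ 0.59282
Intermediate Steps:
u = 51877/14138 (u = 4 - 4675/14138 = 51877/14138 ≈ 3.6693)
q = -181692113/14138 (q = (-12861 + 6) + 51877/14138 = -12855 + 51877/14138 = -181692113/14138 ≈ -12851.)
(q + 26066)/(-17890 + 40181) = (-181692113/14138 + 26066)/(-17890 + 40181) = (186828995/14138)/22291 = (186828995/14138)*(1/22291) = 186828995/315150158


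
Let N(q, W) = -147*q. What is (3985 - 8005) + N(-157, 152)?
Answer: 19059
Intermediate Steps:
(3985 - 8005) + N(-157, 152) = (3985 - 8005) - 147*(-157) = -4020 + 23079 = 19059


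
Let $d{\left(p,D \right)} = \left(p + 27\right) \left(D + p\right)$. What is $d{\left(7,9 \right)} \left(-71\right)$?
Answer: $-38624$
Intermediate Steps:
$d{\left(p,D \right)} = \left(27 + p\right) \left(D + p\right)$
$d{\left(7,9 \right)} \left(-71\right) = \left(7^{2} + 27 \cdot 9 + 27 \cdot 7 + 9 \cdot 7\right) \left(-71\right) = \left(49 + 243 + 189 + 63\right) \left(-71\right) = 544 \left(-71\right) = -38624$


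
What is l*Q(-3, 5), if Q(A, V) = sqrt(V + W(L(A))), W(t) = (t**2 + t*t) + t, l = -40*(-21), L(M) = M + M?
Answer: 840*sqrt(71) ≈ 7078.0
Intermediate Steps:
L(M) = 2*M
l = 840
W(t) = t + 2*t**2 (W(t) = (t**2 + t**2) + t = 2*t**2 + t = t + 2*t**2)
Q(A, V) = sqrt(V + 2*A*(1 + 4*A)) (Q(A, V) = sqrt(V + (2*A)*(1 + 2*(2*A))) = sqrt(V + (2*A)*(1 + 4*A)) = sqrt(V + 2*A*(1 + 4*A)))
l*Q(-3, 5) = 840*sqrt(5 + 2*(-3)*(1 + 4*(-3))) = 840*sqrt(5 + 2*(-3)*(1 - 12)) = 840*sqrt(5 + 2*(-3)*(-11)) = 840*sqrt(5 + 66) = 840*sqrt(71)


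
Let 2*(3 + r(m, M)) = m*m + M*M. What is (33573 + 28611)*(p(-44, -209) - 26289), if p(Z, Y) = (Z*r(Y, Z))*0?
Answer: -1634755176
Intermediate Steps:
r(m, M) = -3 + M**2/2 + m**2/2 (r(m, M) = -3 + (m*m + M*M)/2 = -3 + (m**2 + M**2)/2 = -3 + (M**2 + m**2)/2 = -3 + (M**2/2 + m**2/2) = -3 + M**2/2 + m**2/2)
p(Z, Y) = 0 (p(Z, Y) = (Z*(-3 + Z**2/2 + Y**2/2))*0 = (Z*(-3 + Y**2/2 + Z**2/2))*0 = 0)
(33573 + 28611)*(p(-44, -209) - 26289) = (33573 + 28611)*(0 - 26289) = 62184*(-26289) = -1634755176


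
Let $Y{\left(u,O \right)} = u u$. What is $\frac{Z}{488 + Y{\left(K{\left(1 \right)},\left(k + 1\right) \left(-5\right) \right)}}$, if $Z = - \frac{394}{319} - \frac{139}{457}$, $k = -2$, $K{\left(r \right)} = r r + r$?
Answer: $- \frac{224399}{71725236} \approx -0.0031286$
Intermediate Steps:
$K{\left(r \right)} = r + r^{2}$ ($K{\left(r \right)} = r^{2} + r = r + r^{2}$)
$Y{\left(u,O \right)} = u^{2}$
$Z = - \frac{224399}{145783}$ ($Z = \left(-394\right) \frac{1}{319} - \frac{139}{457} = - \frac{394}{319} - \frac{139}{457} = - \frac{224399}{145783} \approx -1.5393$)
$\frac{Z}{488 + Y{\left(K{\left(1 \right)},\left(k + 1\right) \left(-5\right) \right)}} = - \frac{224399}{145783 \left(488 + \left(1 \left(1 + 1\right)\right)^{2}\right)} = - \frac{224399}{145783 \left(488 + \left(1 \cdot 2\right)^{2}\right)} = - \frac{224399}{145783 \left(488 + 2^{2}\right)} = - \frac{224399}{145783 \left(488 + 4\right)} = - \frac{224399}{145783 \cdot 492} = \left(- \frac{224399}{145783}\right) \frac{1}{492} = - \frac{224399}{71725236}$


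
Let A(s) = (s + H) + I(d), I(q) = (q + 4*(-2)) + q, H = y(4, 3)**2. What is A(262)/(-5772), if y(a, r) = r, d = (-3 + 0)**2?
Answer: -281/5772 ≈ -0.048683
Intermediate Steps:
d = 9 (d = (-3)**2 = 9)
H = 9 (H = 3**2 = 9)
I(q) = -8 + 2*q (I(q) = (q - 8) + q = (-8 + q) + q = -8 + 2*q)
A(s) = 19 + s (A(s) = (s + 9) + (-8 + 2*9) = (9 + s) + (-8 + 18) = (9 + s) + 10 = 19 + s)
A(262)/(-5772) = (19 + 262)/(-5772) = 281*(-1/5772) = -281/5772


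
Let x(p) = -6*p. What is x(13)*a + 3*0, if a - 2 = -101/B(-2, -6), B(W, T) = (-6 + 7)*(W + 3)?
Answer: 7722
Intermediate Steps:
B(W, T) = 3 + W (B(W, T) = 1*(3 + W) = 3 + W)
a = -99 (a = 2 - 101/(3 - 2) = 2 - 101/1 = 2 - 101*1 = 2 - 101 = -99)
x(13)*a + 3*0 = -6*13*(-99) + 3*0 = -78*(-99) + 0 = 7722 + 0 = 7722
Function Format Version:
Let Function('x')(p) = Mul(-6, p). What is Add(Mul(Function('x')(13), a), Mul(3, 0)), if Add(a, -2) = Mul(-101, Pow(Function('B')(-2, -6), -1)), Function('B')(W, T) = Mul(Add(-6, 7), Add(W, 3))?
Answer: 7722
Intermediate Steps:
Function('B')(W, T) = Add(3, W) (Function('B')(W, T) = Mul(1, Add(3, W)) = Add(3, W))
a = -99 (a = Add(2, Mul(-101, Pow(Add(3, -2), -1))) = Add(2, Mul(-101, Pow(1, -1))) = Add(2, Mul(-101, 1)) = Add(2, -101) = -99)
Add(Mul(Function('x')(13), a), Mul(3, 0)) = Add(Mul(Mul(-6, 13), -99), Mul(3, 0)) = Add(Mul(-78, -99), 0) = Add(7722, 0) = 7722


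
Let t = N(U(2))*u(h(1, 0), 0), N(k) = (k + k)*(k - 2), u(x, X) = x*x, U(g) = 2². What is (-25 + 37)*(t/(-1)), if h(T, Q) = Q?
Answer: 0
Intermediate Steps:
U(g) = 4
u(x, X) = x²
N(k) = 2*k*(-2 + k) (N(k) = (2*k)*(-2 + k) = 2*k*(-2 + k))
t = 0 (t = (2*4*(-2 + 4))*0² = (2*4*2)*0 = 16*0 = 0)
(-25 + 37)*(t/(-1)) = (-25 + 37)*(0/(-1)) = 12*(0*(-1)) = 12*0 = 0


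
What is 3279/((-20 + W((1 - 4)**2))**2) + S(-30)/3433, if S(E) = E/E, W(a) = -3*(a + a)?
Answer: 11262283/18799108 ≈ 0.59909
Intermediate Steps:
W(a) = -6*a
S(E) = 1
3279/((-20 + W((1 - 4)**2))**2) + S(-30)/3433 = 3279/((-20 - 6*(1 - 4)**2)**2) + 1/3433 = 3279/((-20 - 6*(-3)**2)**2) + 1*(1/3433) = 3279/((-20 - 6*9)**2) + 1/3433 = 3279/((-20 - 54)**2) + 1/3433 = 3279/((-74)**2) + 1/3433 = 3279/5476 + 1/3433 = 11262283/18799108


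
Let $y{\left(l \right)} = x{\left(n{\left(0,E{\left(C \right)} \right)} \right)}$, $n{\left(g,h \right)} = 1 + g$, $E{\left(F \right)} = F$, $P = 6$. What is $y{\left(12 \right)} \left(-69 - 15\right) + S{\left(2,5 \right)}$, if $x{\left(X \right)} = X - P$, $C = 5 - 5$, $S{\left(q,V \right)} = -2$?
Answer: $418$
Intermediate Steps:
$C = 0$ ($C = 5 - 5 = 0$)
$x{\left(X \right)} = -6 + X$ ($x{\left(X \right)} = X - 6 = -6 + X$)
$y{\left(l \right)} = -5$ ($y{\left(l \right)} = -6 + \left(1 + 0\right) = -6 + 1 = -5$)
$y{\left(12 \right)} \left(-69 - 15\right) + S{\left(2,5 \right)} = - 5 \left(-69 - 15\right) - 2 = \left(-5\right) \left(-84\right) - 2 = 420 - 2 = 418$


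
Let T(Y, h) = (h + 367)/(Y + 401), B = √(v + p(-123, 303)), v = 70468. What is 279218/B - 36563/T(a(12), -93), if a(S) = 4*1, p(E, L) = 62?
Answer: -14808015/274 + 139609*√70530/35265 ≈ -52993.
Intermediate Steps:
a(S) = 4
B = √70530 (B = √(70468 + 62) = √70530 ≈ 265.57)
T(Y, h) = (367 + h)/(401 + Y)
279218/B - 36563/T(a(12), -93) = 279218/(√70530) - 36563*(401 + 4)/(367 - 93) = 279218*(√70530/70530) - 36563/(274/405) = 139609*√70530/35265 - 36563/((1/405)*274) = 139609*√70530/35265 - 36563/274/405 = 139609*√70530/35265 - 36563*405/274 = 139609*√70530/35265 - 14808015/274 = -14808015/274 + 139609*√70530/35265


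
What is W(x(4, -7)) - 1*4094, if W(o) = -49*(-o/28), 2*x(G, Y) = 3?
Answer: -32731/8 ≈ -4091.4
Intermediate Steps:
x(G, Y) = 3/2 (x(G, Y) = (1/2)*3 = 3/2)
W(o) = 7*o/4 (W(o) = -(-7)*o/4 = 7*o/4)
W(x(4, -7)) - 1*4094 = (7/4)*(3/2) - 1*4094 = 21/8 - 4094 = -32731/8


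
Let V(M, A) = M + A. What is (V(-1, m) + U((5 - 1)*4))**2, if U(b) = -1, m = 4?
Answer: 4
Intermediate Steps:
V(M, A) = A + M
(V(-1, m) + U((5 - 1)*4))**2 = ((4 - 1) - 1)**2 = (3 - 1)**2 = 2**2 = 4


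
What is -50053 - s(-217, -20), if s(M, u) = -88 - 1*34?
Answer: -49931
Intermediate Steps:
s(M, u) = -122 (s(M, u) = -88 - 34 = -122)
-50053 - s(-217, -20) = -50053 - 1*(-122) = -50053 + 122 = -49931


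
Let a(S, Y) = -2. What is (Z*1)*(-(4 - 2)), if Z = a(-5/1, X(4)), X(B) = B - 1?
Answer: 4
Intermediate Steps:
X(B) = -1 + B
Z = -2
(Z*1)*(-(4 - 2)) = (-2*1)*(-(4 - 2)) = -(-2)*2 = -2*(-2) = 4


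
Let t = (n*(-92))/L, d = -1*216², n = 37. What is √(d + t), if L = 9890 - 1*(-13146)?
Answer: I*√1547401576045/5759 ≈ 216.0*I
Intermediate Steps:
L = 23036 (L = 9890 + 13146 = 23036)
d = -46656 (d = -1*46656 = -46656)
t = -851/5759 (t = (37*(-92))/23036 = -3404*1/23036 = -851/5759 ≈ -0.14777)
√(d + t) = √(-46656 - 851/5759) = √(-268692755/5759) = I*√1547401576045/5759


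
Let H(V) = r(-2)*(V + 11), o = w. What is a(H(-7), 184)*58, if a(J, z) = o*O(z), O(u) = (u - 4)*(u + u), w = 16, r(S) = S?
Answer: 61470720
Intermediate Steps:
o = 16
O(u) = 2*u*(-4 + u) (O(u) = (-4 + u)*(2*u) = 2*u*(-4 + u))
H(V) = -22 - 2*V (H(V) = -2*(V + 11) = -2*(11 + V) = -22 - 2*V)
a(J, z) = 32*z*(-4 + z) (a(J, z) = 16*(2*z*(-4 + z)) = 32*z*(-4 + z))
a(H(-7), 184)*58 = (32*184*(-4 + 184))*58 = (32*184*180)*58 = 1059840*58 = 61470720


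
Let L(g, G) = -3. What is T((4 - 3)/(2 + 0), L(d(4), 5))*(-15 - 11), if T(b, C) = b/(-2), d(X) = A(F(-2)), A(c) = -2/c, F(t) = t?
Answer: 13/2 ≈ 6.5000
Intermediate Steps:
d(X) = 1 (d(X) = -2/(-2) = -2*(-1/2) = 1)
T(b, C) = -b/2 (T(b, C) = b*(-1/2) = -b/2)
T((4 - 3)/(2 + 0), L(d(4), 5))*(-15 - 11) = (-(4 - 3)/(2*(2 + 0)))*(-15 - 11) = -1/(2*2)*(-26) = -1/2*1/2*(-26) = -1/4*(-26) = 13/2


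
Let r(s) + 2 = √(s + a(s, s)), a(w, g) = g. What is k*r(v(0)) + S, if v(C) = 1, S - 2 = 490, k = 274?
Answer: -56 + 274*√2 ≈ 331.49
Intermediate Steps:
S = 492 (S = 2 + 490 = 492)
r(s) = -2 + √2*√s (r(s) = -2 + √(s + s) = -2 + √(2*s) = -2 + √2*√s)
k*r(v(0)) + S = 274*(-2 + √2*√1) + 492 = 274*(-2 + √2*1) + 492 = 274*(-2 + √2) + 492 = (-548 + 274*√2) + 492 = -56 + 274*√2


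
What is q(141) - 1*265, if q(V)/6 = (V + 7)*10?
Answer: 8615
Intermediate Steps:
q(V) = 420 + 60*V (q(V) = 6*((V + 7)*10) = 6*((7 + V)*10) = 6*(70 + 10*V) = 420 + 60*V)
q(141) - 1*265 = (420 + 60*141) - 1*265 = (420 + 8460) - 265 = 8880 - 265 = 8615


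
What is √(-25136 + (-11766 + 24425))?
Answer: I*√12477 ≈ 111.7*I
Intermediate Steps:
√(-25136 + (-11766 + 24425)) = √(-25136 + 12659) = √(-12477) = I*√12477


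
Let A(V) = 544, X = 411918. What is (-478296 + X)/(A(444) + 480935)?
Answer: -22126/160493 ≈ -0.13786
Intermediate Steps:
(-478296 + X)/(A(444) + 480935) = (-478296 + 411918)/(544 + 480935) = -66378/481479 = -66378*1/481479 = -22126/160493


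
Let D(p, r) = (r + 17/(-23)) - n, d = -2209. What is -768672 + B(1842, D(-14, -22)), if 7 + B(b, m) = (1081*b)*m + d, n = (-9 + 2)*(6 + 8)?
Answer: 149088706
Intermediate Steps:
n = -98 (n = -7*14 = -98)
D(p, r) = 2237/23 + r (D(p, r) = (r + 17/(-23)) - 1*(-98) = (r + 17*(-1/23)) + 98 = (r - 17/23) + 98 = (-17/23 + r) + 98 = 2237/23 + r)
B(b, m) = -2216 + 1081*b*m (B(b, m) = -7 + ((1081*b)*m - 2209) = -7 + (1081*b*m - 2209) = -7 + (-2209 + 1081*b*m) = -2216 + 1081*b*m)
-768672 + B(1842, D(-14, -22)) = -768672 + (-2216 + 1081*1842*(2237/23 - 22)) = -768672 + (-2216 + 1081*1842*(1731/23)) = -768672 + (-2216 + 149859594) = -768672 + 149857378 = 149088706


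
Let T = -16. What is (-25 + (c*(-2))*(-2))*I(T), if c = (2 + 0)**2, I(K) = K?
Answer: 144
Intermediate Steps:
c = 4 (c = 2**2 = 4)
(-25 + (c*(-2))*(-2))*I(T) = (-25 + (4*(-2))*(-2))*(-16) = (-25 - 8*(-2))*(-16) = (-25 + 16)*(-16) = -9*(-16) = 144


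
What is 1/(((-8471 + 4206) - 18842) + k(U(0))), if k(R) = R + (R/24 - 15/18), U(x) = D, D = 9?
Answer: -24/554363 ≈ -4.3293e-5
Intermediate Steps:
U(x) = 9
k(R) = -⅚ + 25*R/24 (k(R) = R + (R*(1/24) - 15*1/18) = R + (R/24 - ⅚) = R + (-⅚ + R/24) = -⅚ + 25*R/24)
1/(((-8471 + 4206) - 18842) + k(U(0))) = 1/(((-8471 + 4206) - 18842) + (-⅚ + (25/24)*9)) = 1/((-4265 - 18842) + (-⅚ + 75/8)) = 1/(-23107 + 205/24) = 1/(-554363/24) = -24/554363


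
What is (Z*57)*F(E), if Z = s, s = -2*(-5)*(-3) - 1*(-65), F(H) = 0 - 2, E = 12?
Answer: -3990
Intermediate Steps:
F(H) = -2
s = 35 (s = 10*(-3) + 65 = -30 + 65 = 35)
Z = 35
(Z*57)*F(E) = (35*57)*(-2) = 1995*(-2) = -3990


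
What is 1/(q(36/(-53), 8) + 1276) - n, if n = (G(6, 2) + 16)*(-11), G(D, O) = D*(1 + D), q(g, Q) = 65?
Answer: 855559/1341 ≈ 638.00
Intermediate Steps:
n = -638 (n = (6*(1 + 6) + 16)*(-11) = (6*7 + 16)*(-11) = (42 + 16)*(-11) = 58*(-11) = -638)
1/(q(36/(-53), 8) + 1276) - n = 1/(65 + 1276) - 1*(-638) = 1/1341 + 638 = 855559/1341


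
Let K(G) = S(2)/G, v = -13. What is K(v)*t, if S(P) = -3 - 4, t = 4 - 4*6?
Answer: -140/13 ≈ -10.769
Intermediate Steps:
t = -20 (t = 4 - 24 = -20)
S(P) = -7
K(G) = -7/G
K(v)*t = -7/(-13)*(-20) = -7*(-1/13)*(-20) = (7/13)*(-20) = -140/13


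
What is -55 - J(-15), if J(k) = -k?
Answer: -70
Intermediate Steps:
-55 - J(-15) = -55 - (-1)*(-15) = -55 - 1*15 = -55 - 15 = -70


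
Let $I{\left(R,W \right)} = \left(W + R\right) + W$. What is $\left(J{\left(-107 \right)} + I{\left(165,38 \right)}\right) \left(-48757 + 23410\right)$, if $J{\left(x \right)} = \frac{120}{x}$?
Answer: $- \frac{650581449}{107} \approx -6.0802 \cdot 10^{6}$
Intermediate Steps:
$I{\left(R,W \right)} = R + 2 W$ ($I{\left(R,W \right)} = \left(R + W\right) + W = R + 2 W$)
$\left(J{\left(-107 \right)} + I{\left(165,38 \right)}\right) \left(-48757 + 23410\right) = \left(\frac{120}{-107} + \left(165 + 2 \cdot 38\right)\right) \left(-48757 + 23410\right) = \left(120 \left(- \frac{1}{107}\right) + \left(165 + 76\right)\right) \left(-25347\right) = \left(- \frac{120}{107} + 241\right) \left(-25347\right) = \frac{25667}{107} \left(-25347\right) = - \frac{650581449}{107}$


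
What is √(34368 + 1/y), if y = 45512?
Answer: √17796971712626/22756 ≈ 185.39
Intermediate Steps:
√(34368 + 1/y) = √(34368 + 1/45512) = √(1564156417/45512) = √17796971712626/22756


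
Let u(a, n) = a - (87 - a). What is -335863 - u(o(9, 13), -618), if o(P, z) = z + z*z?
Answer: -336140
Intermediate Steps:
o(P, z) = z + z²
u(a, n) = -87 + 2*a (u(a, n) = a + (-87 + a) = -87 + 2*a)
-335863 - u(o(9, 13), -618) = -335863 - (-87 + 2*(13*(1 + 13))) = -335863 - (-87 + 2*(13*14)) = -335863 - (-87 + 2*182) = -335863 - (-87 + 364) = -335863 - 1*277 = -335863 - 277 = -336140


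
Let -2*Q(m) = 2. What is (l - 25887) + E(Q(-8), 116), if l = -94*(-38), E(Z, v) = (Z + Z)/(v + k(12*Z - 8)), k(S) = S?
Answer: -1071121/48 ≈ -22315.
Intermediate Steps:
Q(m) = -1 (Q(m) = -½*2 = -1)
E(Z, v) = 2*Z/(-8 + v + 12*Z) (E(Z, v) = (Z + Z)/(v + (12*Z - 8)) = (2*Z)/(v + (-8 + 12*Z)) = (2*Z)/(-8 + v + 12*Z) = 2*Z/(-8 + v + 12*Z))
l = 3572
(l - 25887) + E(Q(-8), 116) = (3572 - 25887) + 2*(-1)/(-8 + 116 + 12*(-1)) = -22315 + 2*(-1)/(-8 + 116 - 12) = -22315 + 2*(-1)/96 = -22315 + 2*(-1)*(1/96) = -22315 - 1/48 = -1071121/48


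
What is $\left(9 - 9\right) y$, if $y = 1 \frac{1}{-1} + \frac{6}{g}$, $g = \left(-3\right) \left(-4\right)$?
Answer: $0$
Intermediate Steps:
$g = 12$
$y = - \frac{1}{2}$ ($y = 1 \frac{1}{-1} + \frac{6}{12} = 1 \left(-1\right) + 6 \cdot \frac{1}{12} = -1 + \frac{1}{2} = - \frac{1}{2} \approx -0.5$)
$\left(9 - 9\right) y = \left(9 - 9\right) \left(- \frac{1}{2}\right) = 0 \left(- \frac{1}{2}\right) = 0$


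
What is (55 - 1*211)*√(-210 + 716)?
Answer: -156*√506 ≈ -3509.1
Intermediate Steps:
(55 - 1*211)*√(-210 + 716) = (55 - 211)*√506 = -156*√506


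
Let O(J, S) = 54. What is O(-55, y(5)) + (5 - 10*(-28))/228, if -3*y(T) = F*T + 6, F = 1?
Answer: 221/4 ≈ 55.250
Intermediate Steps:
y(T) = -2 - T/3 (y(T) = -(1*T + 6)/3 = -(T + 6)/3 = -(6 + T)/3 = -2 - T/3)
O(-55, y(5)) + (5 - 10*(-28))/228 = 54 + (5 - 10*(-28))/228 = 54 + (5 + 280)*(1/228) = 54 + 285*(1/228) = 54 + 5/4 = 221/4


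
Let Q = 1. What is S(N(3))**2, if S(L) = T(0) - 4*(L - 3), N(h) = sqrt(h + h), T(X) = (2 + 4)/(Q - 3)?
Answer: 177 - 72*sqrt(6) ≈ 0.63674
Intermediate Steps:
T(X) = -3 (T(X) = (2 + 4)/(1 - 3) = 6/(-2) = 6*(-1/2) = -3)
N(h) = sqrt(2)*sqrt(h) (N(h) = sqrt(2*h) = sqrt(2)*sqrt(h))
S(L) = 9 - 4*L (S(L) = -3 - 4*(L - 3) = -3 - 4*(-3 + L) = -3 + (12 - 4*L) = 9 - 4*L)
S(N(3))**2 = (9 - 4*sqrt(2)*sqrt(3))**2 = (9 - 4*sqrt(6))**2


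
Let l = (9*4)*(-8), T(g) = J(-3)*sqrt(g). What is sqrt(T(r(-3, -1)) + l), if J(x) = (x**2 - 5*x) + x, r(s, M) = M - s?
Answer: sqrt(-288 + 21*sqrt(2)) ≈ 16.072*I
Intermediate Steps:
J(x) = x**2 - 4*x
T(g) = 21*sqrt(g) (T(g) = (-3*(-4 - 3))*sqrt(g) = (-3*(-7))*sqrt(g) = 21*sqrt(g))
l = -288 (l = 36*(-8) = -288)
sqrt(T(r(-3, -1)) + l) = sqrt(21*sqrt(-1 - 1*(-3)) - 288) = sqrt(21*sqrt(-1 + 3) - 288) = sqrt(21*sqrt(2) - 288) = sqrt(-288 + 21*sqrt(2))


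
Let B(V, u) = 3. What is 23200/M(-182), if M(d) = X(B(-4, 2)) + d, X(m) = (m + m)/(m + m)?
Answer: -23200/181 ≈ -128.18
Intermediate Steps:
X(m) = 1 (X(m) = (2*m)/((2*m)) = (2*m)*(1/(2*m)) = 1)
M(d) = 1 + d
23200/M(-182) = 23200/(1 - 182) = 23200/(-181) = 23200*(-1/181) = -23200/181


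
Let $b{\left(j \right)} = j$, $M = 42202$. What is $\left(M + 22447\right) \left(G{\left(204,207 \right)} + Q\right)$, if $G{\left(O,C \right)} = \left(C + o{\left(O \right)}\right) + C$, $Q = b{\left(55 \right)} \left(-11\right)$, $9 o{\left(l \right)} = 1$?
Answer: $- \frac{111066982}{9} \approx -1.2341 \cdot 10^{7}$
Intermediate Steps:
$o{\left(l \right)} = \frac{1}{9}$ ($o{\left(l \right)} = \frac{1}{9} \cdot 1 = \frac{1}{9}$)
$Q = -605$ ($Q = 55 \left(-11\right) = -605$)
$G{\left(O,C \right)} = \frac{1}{9} + 2 C$ ($G{\left(O,C \right)} = \left(C + \frac{1}{9}\right) + C = \left(\frac{1}{9} + C\right) + C = \frac{1}{9} + 2 C$)
$\left(M + 22447\right) \left(G{\left(204,207 \right)} + Q\right) = \left(42202 + 22447\right) \left(\left(\frac{1}{9} + 2 \cdot 207\right) - 605\right) = 64649 \left(\left(\frac{1}{9} + 414\right) - 605\right) = 64649 \left(\frac{3727}{9} - 605\right) = 64649 \left(- \frac{1718}{9}\right) = - \frac{111066982}{9}$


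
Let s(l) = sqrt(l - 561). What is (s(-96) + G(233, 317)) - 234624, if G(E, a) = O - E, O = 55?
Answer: -234802 + 3*I*sqrt(73) ≈ -2.348e+5 + 25.632*I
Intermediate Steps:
G(E, a) = 55 - E
s(l) = sqrt(-561 + l)
(s(-96) + G(233, 317)) - 234624 = (sqrt(-561 - 96) + (55 - 1*233)) - 234624 = (sqrt(-657) + (55 - 233)) - 234624 = (3*I*sqrt(73) - 178) - 234624 = (-178 + 3*I*sqrt(73)) - 234624 = -234802 + 3*I*sqrt(73)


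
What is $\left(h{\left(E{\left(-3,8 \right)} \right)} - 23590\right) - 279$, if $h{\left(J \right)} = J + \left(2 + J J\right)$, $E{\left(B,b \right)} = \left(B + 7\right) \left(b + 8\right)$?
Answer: $-19707$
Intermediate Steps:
$E{\left(B,b \right)} = \left(7 + B\right) \left(8 + b\right)$
$h{\left(J \right)} = 2 + J + J^{2}$ ($h{\left(J \right)} = J + \left(2 + J^{2}\right) = 2 + J + J^{2}$)
$\left(h{\left(E{\left(-3,8 \right)} \right)} - 23590\right) - 279 = \left(\left(2 + \left(56 + 7 \cdot 8 + 8 \left(-3\right) - 24\right) + \left(56 + 7 \cdot 8 + 8 \left(-3\right) - 24\right)^{2}\right) - 23590\right) - 279 = \left(\left(2 + \left(56 + 56 - 24 - 24\right) + \left(56 + 56 - 24 - 24\right)^{2}\right) - 23590\right) - 279 = \left(\left(2 + 64 + 64^{2}\right) - 23590\right) - 279 = \left(\left(2 + 64 + 4096\right) - 23590\right) - 279 = \left(4162 - 23590\right) - 279 = -19428 - 279 = -19707$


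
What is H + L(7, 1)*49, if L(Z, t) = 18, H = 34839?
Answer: 35721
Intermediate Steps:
H + L(7, 1)*49 = 34839 + 18*49 = 34839 + 882 = 35721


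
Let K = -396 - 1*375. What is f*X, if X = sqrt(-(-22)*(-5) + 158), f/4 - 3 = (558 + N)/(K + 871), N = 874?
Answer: 6928*sqrt(3)/25 ≈ 479.99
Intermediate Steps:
K = -771 (K = -396 - 375 = -771)
f = 1732/25 (f = 12 + 4*((558 + 874)/(-771 + 871)) = 12 + 4*(1432/100) = 12 + 4*(1432*(1/100)) = 12 + 4*(358/25) = 12 + 1432/25 = 1732/25 ≈ 69.280)
X = 4*sqrt(3) (X = sqrt(-1*110 + 158) = sqrt(-110 + 158) = sqrt(48) = 4*sqrt(3) ≈ 6.9282)
f*X = 1732*(4*sqrt(3))/25 = 6928*sqrt(3)/25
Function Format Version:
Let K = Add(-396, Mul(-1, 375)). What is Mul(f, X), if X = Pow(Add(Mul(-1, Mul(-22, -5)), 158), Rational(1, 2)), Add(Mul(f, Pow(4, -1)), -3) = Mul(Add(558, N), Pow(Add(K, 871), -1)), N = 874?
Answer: Mul(Rational(6928, 25), Pow(3, Rational(1, 2))) ≈ 479.99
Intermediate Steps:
K = -771 (K = Add(-396, -375) = -771)
f = Rational(1732, 25) (f = Add(12, Mul(4, Mul(Add(558, 874), Pow(Add(-771, 871), -1)))) = Add(12, Mul(4, Mul(1432, Pow(100, -1)))) = Add(12, Mul(4, Mul(1432, Rational(1, 100)))) = Add(12, Mul(4, Rational(358, 25))) = Add(12, Rational(1432, 25)) = Rational(1732, 25) ≈ 69.280)
X = Mul(4, Pow(3, Rational(1, 2))) (X = Pow(Add(Mul(-1, 110), 158), Rational(1, 2)) = Pow(Add(-110, 158), Rational(1, 2)) = Pow(48, Rational(1, 2)) = Mul(4, Pow(3, Rational(1, 2))) ≈ 6.9282)
Mul(f, X) = Mul(Rational(1732, 25), Mul(4, Pow(3, Rational(1, 2)))) = Mul(Rational(6928, 25), Pow(3, Rational(1, 2)))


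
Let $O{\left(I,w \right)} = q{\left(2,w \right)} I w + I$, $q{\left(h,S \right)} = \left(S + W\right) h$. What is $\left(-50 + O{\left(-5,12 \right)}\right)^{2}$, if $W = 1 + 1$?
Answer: $3010225$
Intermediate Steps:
$W = 2$
$q{\left(h,S \right)} = h \left(2 + S\right)$ ($q{\left(h,S \right)} = \left(S + 2\right) h = \left(2 + S\right) h = h \left(2 + S\right)$)
$O{\left(I,w \right)} = I + I w \left(4 + 2 w\right)$ ($O{\left(I,w \right)} = 2 \left(2 + w\right) I w + I = \left(4 + 2 w\right) I w + I = I \left(4 + 2 w\right) w + I = I w \left(4 + 2 w\right) + I = I + I w \left(4 + 2 w\right)$)
$\left(-50 + O{\left(-5,12 \right)}\right)^{2} = \left(-50 - 5 \left(1 + 2 \cdot 12 \left(2 + 12\right)\right)\right)^{2} = \left(-50 - 5 \left(1 + 2 \cdot 12 \cdot 14\right)\right)^{2} = \left(-50 - 5 \left(1 + 336\right)\right)^{2} = \left(-50 - 1685\right)^{2} = \left(-1735\right)^{2} = 3010225$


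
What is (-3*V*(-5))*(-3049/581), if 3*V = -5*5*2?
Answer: 762250/581 ≈ 1312.0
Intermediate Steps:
V = -50/3 (V = (-5*5*2)/3 = (-25*2)/3 = (1/3)*(-50) = -50/3 ≈ -16.667)
(-3*V*(-5))*(-3049/581) = (-3*(-50/3)*(-5))*(-3049/581) = (50*(-5))*(-3049*1/581) = -250*(-3049/581) = 762250/581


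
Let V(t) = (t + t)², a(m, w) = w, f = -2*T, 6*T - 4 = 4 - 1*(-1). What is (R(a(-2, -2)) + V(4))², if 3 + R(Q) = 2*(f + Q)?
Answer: 2601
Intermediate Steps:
T = 3/2 (T = ⅔ + (4 - 1*(-1))/6 = ⅔ + (4 + 1)/6 = ⅔ + (⅙)*5 = ⅔ + ⅚ = 3/2 ≈ 1.5000)
f = -3 (f = -2*3/2 = -3)
R(Q) = -9 + 2*Q (R(Q) = -3 + 2*(-3 + Q) = -3 + (-6 + 2*Q) = -9 + 2*Q)
V(t) = 4*t² (V(t) = (2*t)² = 4*t²)
(R(a(-2, -2)) + V(4))² = ((-9 + 2*(-2)) + 4*4²)² = ((-9 - 4) + 4*16)² = (-13 + 64)² = 51² = 2601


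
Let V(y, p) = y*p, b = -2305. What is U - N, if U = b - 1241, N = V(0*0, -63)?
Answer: -3546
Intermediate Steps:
V(y, p) = p*y
N = 0 (N = -0*0 = -63*0 = 0)
U = -3546 (U = -2305 - 1241 = -3546)
U - N = -3546 - 1*0 = -3546 + 0 = -3546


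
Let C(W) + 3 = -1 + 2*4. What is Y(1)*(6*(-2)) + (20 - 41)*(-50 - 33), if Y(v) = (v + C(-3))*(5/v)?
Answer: 1443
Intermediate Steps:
C(W) = 4 (C(W) = -3 + (-1 + 2*4) = -3 + (-1 + 8) = -3 + 7 = 4)
Y(v) = 5*(4 + v)/v (Y(v) = (v + 4)*(5/v) = (4 + v)*(5/v) = 5*(4 + v)/v)
Y(1)*(6*(-2)) + (20 - 41)*(-50 - 33) = (5 + 20/1)*(6*(-2)) + (20 - 41)*(-50 - 33) = (5 + 20*1)*(-12) - 21*(-83) = (5 + 20)*(-12) + 1743 = 25*(-12) + 1743 = -300 + 1743 = 1443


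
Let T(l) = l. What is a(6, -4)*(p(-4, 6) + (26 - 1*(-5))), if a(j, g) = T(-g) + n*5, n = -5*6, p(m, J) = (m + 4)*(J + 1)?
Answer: -4526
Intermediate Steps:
p(m, J) = (1 + J)*(4 + m) (p(m, J) = (4 + m)*(1 + J) = (1 + J)*(4 + m))
n = -30
a(j, g) = -150 - g (a(j, g) = -g - 30*5 = -g - 150 = -150 - g)
a(6, -4)*(p(-4, 6) + (26 - 1*(-5))) = (-150 - 1*(-4))*((4 - 4 + 4*6 + 6*(-4)) + (26 - 1*(-5))) = (-150 + 4)*((4 - 4 + 24 - 24) + (26 + 5)) = -146*(0 + 31) = -146*31 = -4526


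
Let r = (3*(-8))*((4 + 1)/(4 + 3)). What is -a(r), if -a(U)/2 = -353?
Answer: -706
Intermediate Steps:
r = -120/7 ≈ -17.143
a(U) = 706 (a(U) = -2*(-353) = 706)
-a(r) = -1*706 = -706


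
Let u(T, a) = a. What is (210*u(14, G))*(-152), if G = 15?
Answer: -478800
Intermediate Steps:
(210*u(14, G))*(-152) = (210*15)*(-152) = 3150*(-152) = -478800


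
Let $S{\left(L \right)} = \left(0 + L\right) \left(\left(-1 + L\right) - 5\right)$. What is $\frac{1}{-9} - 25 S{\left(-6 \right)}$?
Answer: $- \frac{16201}{9} \approx -1800.1$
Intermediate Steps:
$S{\left(L \right)} = L \left(-6 + L\right)$
$\frac{1}{-9} - 25 S{\left(-6 \right)} = \frac{1}{-9} - 25 \left(- 6 \left(-6 - 6\right)\right) = - \frac{1}{9} - 25 \left(\left(-6\right) \left(-12\right)\right) = - \frac{1}{9} - 1800 = - \frac{16201}{9}$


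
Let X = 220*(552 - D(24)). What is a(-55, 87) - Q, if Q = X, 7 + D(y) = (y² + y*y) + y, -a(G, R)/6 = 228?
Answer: 134372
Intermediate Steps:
a(G, R) = -1368 (a(G, R) = -6*228 = -1368)
D(y) = -7 + y + 2*y² (D(y) = -7 + ((y² + y*y) + y) = -7 + ((y² + y²) + y) = -7 + (2*y² + y) = -7 + (y + 2*y²) = -7 + y + 2*y²)
X = -135740 (X = 220*(552 - (-7 + 24 + 2*24²)) = 220*(552 - (-7 + 24 + 2*576)) = 220*(552 - (-7 + 24 + 1152)) = 220*(552 - 1*1169) = 220*(552 - 1169) = 220*(-617) = -135740)
Q = -135740
a(-55, 87) - Q = -1368 - 1*(-135740) = -1368 + 135740 = 134372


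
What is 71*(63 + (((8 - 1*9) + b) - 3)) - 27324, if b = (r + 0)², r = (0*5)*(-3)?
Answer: -23135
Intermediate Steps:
r = 0 (r = 0*(-3) = 0)
b = 0 (b = (0 + 0)² = 0² = 0)
71*(63 + (((8 - 1*9) + b) - 3)) - 27324 = 71*(63 + (((8 - 1*9) + 0) - 3)) - 27324 = 71*(63 + (((8 - 9) + 0) - 3)) - 27324 = 71*(63 + ((-1 + 0) - 3)) - 27324 = 71*(63 + (-1 - 3)) - 27324 = 71*(63 - 4) - 27324 = 71*59 - 27324 = 4189 - 27324 = -23135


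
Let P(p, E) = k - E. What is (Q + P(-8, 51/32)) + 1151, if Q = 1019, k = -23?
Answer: 68653/32 ≈ 2145.4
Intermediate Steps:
P(p, E) = -23 - E
(Q + P(-8, 51/32)) + 1151 = (1019 + (-23 - 51/32)) + 1151 = (1019 - 787/32) + 1151 = 31821/32 + 1151 = 68653/32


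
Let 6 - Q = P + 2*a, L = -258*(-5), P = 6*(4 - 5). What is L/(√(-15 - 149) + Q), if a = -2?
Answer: 344/7 - 43*I*√41/7 ≈ 49.143 - 39.333*I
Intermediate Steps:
P = -6 (P = 6*(-1) = -6)
L = 1290
Q = 16 (Q = 6 - (-6 + 2*(-2)) = 6 - (-6 - 4) = 6 - 1*(-10) = 6 + 10 = 16)
L/(√(-15 - 149) + Q) = 1290/(√(-15 - 149) + 16) = 1290/(√(-164) + 16) = 1290/(2*I*√41 + 16) = 1290/(16 + 2*I*√41)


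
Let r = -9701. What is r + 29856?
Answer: 20155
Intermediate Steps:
r + 29856 = -9701 + 29856 = 20155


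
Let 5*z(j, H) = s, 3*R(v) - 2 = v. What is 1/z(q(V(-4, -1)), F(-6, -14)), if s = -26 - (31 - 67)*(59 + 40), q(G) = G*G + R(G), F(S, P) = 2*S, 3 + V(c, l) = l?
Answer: 5/3538 ≈ 0.0014132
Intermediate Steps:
R(v) = ⅔ + v/3
V(c, l) = -3 + l
q(G) = ⅔ + G² + G/3 (q(G) = G*G + (⅔ + G/3) = G² + (⅔ + G/3) = ⅔ + G² + G/3)
s = 3538 (s = -26 - (-36)*99 = -26 - 1*(-3564) = -26 + 3564 = 3538)
z(j, H) = 3538/5 (z(j, H) = (⅕)*3538 = 3538/5)
1/z(q(V(-4, -1)), F(-6, -14)) = 1/(3538/5) = 5/3538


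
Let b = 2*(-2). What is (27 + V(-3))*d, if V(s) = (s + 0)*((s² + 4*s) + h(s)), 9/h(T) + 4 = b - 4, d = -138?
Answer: -10557/2 ≈ -5278.5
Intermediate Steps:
b = -4
h(T) = -¾ (h(T) = 9/(-4 + (-4 - 4)) = 9/(-4 - 8) = 9/(-12) = 9*(-1/12) = -¾)
V(s) = s*(-¾ + s² + 4*s) (V(s) = (s + 0)*((s² + 4*s) - ¾) = s*(-¾ + s² + 4*s))
(27 + V(-3))*d = (27 + (¼)*(-3)*(-3 + 4*(-3)² + 16*(-3)))*(-138) = (27 + (¼)*(-3)*(-3 + 4*9 - 48))*(-138) = (27 + (¼)*(-3)*(-3 + 36 - 48))*(-138) = (27 + (¼)*(-3)*(-15))*(-138) = (27 + 45/4)*(-138) = (153/4)*(-138) = -10557/2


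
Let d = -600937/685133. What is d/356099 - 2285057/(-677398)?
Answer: 557496777053114593/165268296385173466 ≈ 3.3733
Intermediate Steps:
d = -600937/685133 (d = -600937*1/685133 = -600937/685133 ≈ -0.87711)
d/356099 - 2285057/(-677398) = -600937/685133/356099 - 2285057/(-677398) = -600937/685133*1/356099 - 2285057*(-1/677398) = -600937/243975176167 + 2285057/677398 = 557496777053114593/165268296385173466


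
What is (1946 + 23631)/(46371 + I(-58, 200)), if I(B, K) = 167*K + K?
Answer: 25577/79971 ≈ 0.31983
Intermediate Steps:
I(B, K) = 168*K
(1946 + 23631)/(46371 + I(-58, 200)) = (1946 + 23631)/(46371 + 168*200) = 25577/(46371 + 33600) = 25577/79971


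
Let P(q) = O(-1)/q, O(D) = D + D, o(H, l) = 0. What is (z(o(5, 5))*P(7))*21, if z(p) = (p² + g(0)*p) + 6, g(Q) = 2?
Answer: -36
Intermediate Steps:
O(D) = 2*D
P(q) = -2/q (P(q) = (2*(-1))/q = -2/q)
z(p) = 6 + p² + 2*p (z(p) = (p² + 2*p) + 6 = 6 + p² + 2*p)
(z(o(5, 5))*P(7))*21 = ((6 + 0² + 2*0)*(-2/7))*21 = ((6 + 0 + 0)*(-2*⅐))*21 = (6*(-2/7))*21 = -12/7*21 = -36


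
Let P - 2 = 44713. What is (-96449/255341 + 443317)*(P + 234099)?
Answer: 31560883166597472/255341 ≈ 1.2360e+11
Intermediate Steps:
P = 44715 (P = 2 + 44713 = 44715)
(-96449/255341 + 443317)*(P + 234099) = (-96449/255341 + 443317)*(44715 + 234099) = (-96449*1/255341 + 443317)*278814 = (-96449/255341 + 443317)*278814 = (113196909648/255341)*278814 = 31560883166597472/255341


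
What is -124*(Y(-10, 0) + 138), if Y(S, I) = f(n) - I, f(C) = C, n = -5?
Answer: -16492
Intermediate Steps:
Y(S, I) = -5 - I
-124*(Y(-10, 0) + 138) = -124*((-5 - 1*0) + 138) = -124*((-5 + 0) + 138) = -124*(-5 + 138) = -124*133 = -16492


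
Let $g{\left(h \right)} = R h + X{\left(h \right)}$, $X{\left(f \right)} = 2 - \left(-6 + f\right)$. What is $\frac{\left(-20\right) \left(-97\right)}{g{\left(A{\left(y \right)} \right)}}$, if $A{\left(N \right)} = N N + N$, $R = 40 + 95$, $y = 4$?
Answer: $\frac{485}{672} \approx 0.72173$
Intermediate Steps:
$R = 135$
$A{\left(N \right)} = N + N^{2}$ ($A{\left(N \right)} = N^{2} + N = N + N^{2}$)
$X{\left(f \right)} = 8 - f$
$g{\left(h \right)} = 8 + 134 h$ ($g{\left(h \right)} = 135 h - \left(-8 + h\right) = 8 + 134 h$)
$\frac{\left(-20\right) \left(-97\right)}{g{\left(A{\left(y \right)} \right)}} = \frac{\left(-20\right) \left(-97\right)}{8 + 134 \cdot 4 \left(1 + 4\right)} = \frac{1940}{8 + 134 \cdot 4 \cdot 5} = \frac{1940}{8 + 134 \cdot 20} = \frac{1940}{8 + 2680} = \frac{1940}{2688} = 1940 \cdot \frac{1}{2688} = \frac{485}{672}$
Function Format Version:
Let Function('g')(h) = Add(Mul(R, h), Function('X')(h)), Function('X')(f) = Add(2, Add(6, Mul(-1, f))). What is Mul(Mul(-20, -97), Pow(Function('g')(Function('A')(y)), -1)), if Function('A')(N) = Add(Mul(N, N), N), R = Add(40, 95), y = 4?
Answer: Rational(485, 672) ≈ 0.72173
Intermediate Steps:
R = 135
Function('A')(N) = Add(N, Pow(N, 2)) (Function('A')(N) = Add(Pow(N, 2), N) = Add(N, Pow(N, 2)))
Function('X')(f) = Add(8, Mul(-1, f))
Function('g')(h) = Add(8, Mul(134, h)) (Function('g')(h) = Add(Mul(135, h), Add(8, Mul(-1, h))) = Add(8, Mul(134, h)))
Mul(Mul(-20, -97), Pow(Function('g')(Function('A')(y)), -1)) = Mul(Mul(-20, -97), Pow(Add(8, Mul(134, Mul(4, Add(1, 4)))), -1)) = Mul(1940, Pow(Add(8, Mul(134, Mul(4, 5))), -1)) = Mul(1940, Pow(Add(8, Mul(134, 20)), -1)) = Mul(1940, Pow(Add(8, 2680), -1)) = Mul(1940, Pow(2688, -1)) = Mul(1940, Rational(1, 2688)) = Rational(485, 672)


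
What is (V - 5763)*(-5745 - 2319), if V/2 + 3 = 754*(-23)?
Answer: 326212992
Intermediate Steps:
V = -34690 (V = -6 + 2*(754*(-23)) = -6 + 2*(-17342) = -6 - 34684 = -34690)
(V - 5763)*(-5745 - 2319) = (-34690 - 5763)*(-5745 - 2319) = -40453*(-8064) = 326212992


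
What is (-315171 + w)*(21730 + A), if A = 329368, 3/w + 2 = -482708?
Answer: -26707356617458737/241355 ≈ -1.1066e+11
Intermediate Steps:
w = -3/482710 (w = 3/(-2 - 482708) = 3/(-482710) = 3*(-1/482710) = -3/482710 ≈ -6.2149e-6)
(-315171 + w)*(21730 + A) = (-315171 - 3/482710)*(21730 + 329368) = -152136193413/482710*351098 = -26707356617458737/241355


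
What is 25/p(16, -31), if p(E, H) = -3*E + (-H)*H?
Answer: -25/1009 ≈ -0.024777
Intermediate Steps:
p(E, H) = -H**2 - 3*E (p(E, H) = -3*E - H**2 = -H**2 - 3*E)
25/p(16, -31) = 25/(-1*(-31)**2 - 3*16) = 25/(-1*961 - 48) = 25/(-961 - 48) = 25/(-1009) = 25*(-1/1009) = -25/1009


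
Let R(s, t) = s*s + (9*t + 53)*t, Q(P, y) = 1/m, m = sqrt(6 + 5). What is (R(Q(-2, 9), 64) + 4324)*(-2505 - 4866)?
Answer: -3614598351/11 ≈ -3.2860e+8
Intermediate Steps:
m = sqrt(11) ≈ 3.3166
Q(P, y) = sqrt(11)/11 (Q(P, y) = 1/(sqrt(11)) = sqrt(11)/11)
R(s, t) = s**2 + t*(53 + 9*t) (R(s, t) = s**2 + (53 + 9*t)*t = s**2 + t*(53 + 9*t))
(R(Q(-2, 9), 64) + 4324)*(-2505 - 4866) = (((sqrt(11)/11)**2 + 9*64**2 + 53*64) + 4324)*(-2505 - 4866) = ((1/11 + 9*4096 + 3392) + 4324)*(-7371) = ((1/11 + 36864 + 3392) + 4324)*(-7371) = (442817/11 + 4324)*(-7371) = (490381/11)*(-7371) = -3614598351/11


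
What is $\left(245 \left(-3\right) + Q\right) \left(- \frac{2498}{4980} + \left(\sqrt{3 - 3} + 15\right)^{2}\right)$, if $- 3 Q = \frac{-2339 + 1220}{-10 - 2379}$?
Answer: $- \frac{490883374144}{2974305} \approx -1.6504 \cdot 10^{5}$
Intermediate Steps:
$Q = - \frac{373}{2389}$ ($Q = - \frac{\left(-2339 + 1220\right) \frac{1}{-10 - 2379}}{3} = - \frac{\left(-1119\right) \frac{1}{-2389}}{3} = - \frac{\left(-1119\right) \left(- \frac{1}{2389}\right)}{3} = \left(- \frac{1}{3}\right) \frac{1119}{2389} = - \frac{373}{2389} \approx -0.15613$)
$\left(245 \left(-3\right) + Q\right) \left(- \frac{2498}{4980} + \left(\sqrt{3 - 3} + 15\right)^{2}\right) = \left(245 \left(-3\right) - \frac{373}{2389}\right) \left(- \frac{2498}{4980} + \left(\sqrt{3 - 3} + 15\right)^{2}\right) = \left(-735 - \frac{373}{2389}\right) \left(\left(-2498\right) \frac{1}{4980} + \left(\sqrt{0} + 15\right)^{2}\right) = - \frac{1756288 \left(- \frac{1249}{2490} + \left(0 + 15\right)^{2}\right)}{2389} = - \frac{1756288 \left(- \frac{1249}{2490} + 15^{2}\right)}{2389} = - \frac{1756288 \left(- \frac{1249}{2490} + 225\right)}{2389} = \left(- \frac{1756288}{2389}\right) \frac{559001}{2490} = - \frac{490883374144}{2974305}$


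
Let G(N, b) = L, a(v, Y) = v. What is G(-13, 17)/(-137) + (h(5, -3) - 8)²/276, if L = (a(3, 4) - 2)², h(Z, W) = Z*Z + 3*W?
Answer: 2123/9453 ≈ 0.22458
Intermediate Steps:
h(Z, W) = Z² + 3*W
L = 1 (L = (3 - 2)² = 1² = 1)
G(N, b) = 1
G(-13, 17)/(-137) + (h(5, -3) - 8)²/276 = 1/(-137) + ((5² + 3*(-3)) - 8)²/276 = 1*(-1/137) + ((25 - 9) - 8)²*(1/276) = -1/137 + (16 - 8)²*(1/276) = -1/137 + 8²*(1/276) = -1/137 + 64*(1/276) = -1/137 + 16/69 = 2123/9453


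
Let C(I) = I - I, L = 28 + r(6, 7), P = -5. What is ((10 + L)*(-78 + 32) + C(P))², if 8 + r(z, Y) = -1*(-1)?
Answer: 2033476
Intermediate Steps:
r(z, Y) = -7 (r(z, Y) = -8 - 1*(-1) = -8 + 1 = -7)
L = 21 (L = 28 - 7 = 21)
C(I) = 0
((10 + L)*(-78 + 32) + C(P))² = ((10 + 21)*(-78 + 32) + 0)² = (31*(-46) + 0)² = (-1426 + 0)² = (-1426)² = 2033476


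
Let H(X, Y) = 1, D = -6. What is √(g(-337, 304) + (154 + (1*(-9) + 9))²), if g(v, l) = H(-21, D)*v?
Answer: √23379 ≈ 152.90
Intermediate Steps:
g(v, l) = v (g(v, l) = 1*v = v)
√(g(-337, 304) + (154 + (1*(-9) + 9))²) = √(-337 + (154 + (1*(-9) + 9))²) = √(-337 + (154 + (-9 + 9))²) = √(-337 + (154 + 0)²) = √(-337 + 154²) = √(-337 + 23716) = √23379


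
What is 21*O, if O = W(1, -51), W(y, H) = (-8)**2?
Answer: 1344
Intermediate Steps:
W(y, H) = 64
O = 64
21*O = 21*64 = 1344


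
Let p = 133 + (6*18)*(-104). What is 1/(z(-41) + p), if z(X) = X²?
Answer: -1/9418 ≈ -0.00010618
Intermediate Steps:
p = -11099 (p = 133 + 108*(-104) = 133 - 11232 = -11099)
1/(z(-41) + p) = 1/((-41)² - 11099) = 1/(1681 - 11099) = 1/(-9418) = -1/9418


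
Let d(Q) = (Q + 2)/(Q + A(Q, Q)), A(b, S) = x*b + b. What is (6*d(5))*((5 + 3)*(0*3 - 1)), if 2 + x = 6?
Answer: -56/5 ≈ -11.200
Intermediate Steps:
x = 4 (x = -2 + 6 = 4)
A(b, S) = 5*b (A(b, S) = 4*b + b = 5*b)
d(Q) = (2 + Q)/(6*Q) (d(Q) = (Q + 2)/(Q + 5*Q) = (2 + Q)/((6*Q)) = (2 + Q)*(1/(6*Q)) = (2 + Q)/(6*Q))
(6*d(5))*((5 + 3)*(0*3 - 1)) = (6*((1/6)*(2 + 5)/5))*((5 + 3)*(0*3 - 1)) = (6*((1/6)*(1/5)*7))*(8*(0 - 1)) = (6*(7/30))*(8*(-1)) = (7/5)*(-8) = -56/5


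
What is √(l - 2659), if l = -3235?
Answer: I*√5894 ≈ 76.772*I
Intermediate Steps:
√(l - 2659) = √(-3235 - 2659) = √(-5894) = I*√5894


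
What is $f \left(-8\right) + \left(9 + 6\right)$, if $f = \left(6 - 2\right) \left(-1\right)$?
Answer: $47$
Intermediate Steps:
$f = -4$ ($f = 4 \left(-1\right) = -4$)
$f \left(-8\right) + \left(9 + 6\right) = \left(-4\right) \left(-8\right) + \left(9 + 6\right) = 32 + 15 = 47$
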